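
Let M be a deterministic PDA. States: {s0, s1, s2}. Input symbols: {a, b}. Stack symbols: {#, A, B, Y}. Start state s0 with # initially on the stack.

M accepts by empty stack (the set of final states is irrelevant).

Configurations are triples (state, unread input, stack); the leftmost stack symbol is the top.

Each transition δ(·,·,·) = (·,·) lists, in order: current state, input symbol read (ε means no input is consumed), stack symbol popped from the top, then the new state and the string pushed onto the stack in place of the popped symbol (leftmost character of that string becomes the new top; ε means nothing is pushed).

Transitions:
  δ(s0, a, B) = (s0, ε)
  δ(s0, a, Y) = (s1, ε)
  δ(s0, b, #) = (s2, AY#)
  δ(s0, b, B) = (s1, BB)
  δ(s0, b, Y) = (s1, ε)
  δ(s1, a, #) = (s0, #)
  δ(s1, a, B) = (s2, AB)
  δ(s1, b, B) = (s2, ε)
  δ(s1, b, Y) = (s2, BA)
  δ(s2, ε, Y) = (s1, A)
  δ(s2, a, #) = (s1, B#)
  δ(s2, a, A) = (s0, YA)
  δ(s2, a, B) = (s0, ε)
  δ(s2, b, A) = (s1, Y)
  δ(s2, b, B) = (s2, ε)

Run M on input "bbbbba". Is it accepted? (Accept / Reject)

(s0, bbbbba, #) ⊢ (s2, bbbba, AY#) ⊢ (s1, bbba, YY#) ⊢ (s2, bba, BAY#) ⊢ (s2, ba, AY#) ⊢ (s1, a, YY#)
No transition applies at (s1, a, YY#); input not fully consumed.

Reject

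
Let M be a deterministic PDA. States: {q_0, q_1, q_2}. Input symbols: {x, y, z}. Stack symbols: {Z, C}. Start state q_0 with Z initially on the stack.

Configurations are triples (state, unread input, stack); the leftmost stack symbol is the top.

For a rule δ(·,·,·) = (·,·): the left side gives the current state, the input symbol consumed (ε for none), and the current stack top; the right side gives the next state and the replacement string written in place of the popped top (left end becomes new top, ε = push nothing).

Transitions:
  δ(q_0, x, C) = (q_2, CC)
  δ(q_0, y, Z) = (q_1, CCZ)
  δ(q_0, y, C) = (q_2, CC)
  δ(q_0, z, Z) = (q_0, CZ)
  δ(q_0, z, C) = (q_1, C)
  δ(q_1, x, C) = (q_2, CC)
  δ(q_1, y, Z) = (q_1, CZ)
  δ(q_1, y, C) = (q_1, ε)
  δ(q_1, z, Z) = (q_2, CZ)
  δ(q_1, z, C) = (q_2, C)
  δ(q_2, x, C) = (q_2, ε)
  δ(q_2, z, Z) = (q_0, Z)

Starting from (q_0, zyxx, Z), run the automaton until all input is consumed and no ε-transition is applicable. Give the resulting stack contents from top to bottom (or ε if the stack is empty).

(q_0, zyxx, Z) ⊢ (q_0, yxx, CZ) ⊢ (q_2, xx, CCZ) ⊢ (q_2, x, CZ) ⊢ (q_2, ε, Z)
All input consumed in state q_2 with stack Z.

Z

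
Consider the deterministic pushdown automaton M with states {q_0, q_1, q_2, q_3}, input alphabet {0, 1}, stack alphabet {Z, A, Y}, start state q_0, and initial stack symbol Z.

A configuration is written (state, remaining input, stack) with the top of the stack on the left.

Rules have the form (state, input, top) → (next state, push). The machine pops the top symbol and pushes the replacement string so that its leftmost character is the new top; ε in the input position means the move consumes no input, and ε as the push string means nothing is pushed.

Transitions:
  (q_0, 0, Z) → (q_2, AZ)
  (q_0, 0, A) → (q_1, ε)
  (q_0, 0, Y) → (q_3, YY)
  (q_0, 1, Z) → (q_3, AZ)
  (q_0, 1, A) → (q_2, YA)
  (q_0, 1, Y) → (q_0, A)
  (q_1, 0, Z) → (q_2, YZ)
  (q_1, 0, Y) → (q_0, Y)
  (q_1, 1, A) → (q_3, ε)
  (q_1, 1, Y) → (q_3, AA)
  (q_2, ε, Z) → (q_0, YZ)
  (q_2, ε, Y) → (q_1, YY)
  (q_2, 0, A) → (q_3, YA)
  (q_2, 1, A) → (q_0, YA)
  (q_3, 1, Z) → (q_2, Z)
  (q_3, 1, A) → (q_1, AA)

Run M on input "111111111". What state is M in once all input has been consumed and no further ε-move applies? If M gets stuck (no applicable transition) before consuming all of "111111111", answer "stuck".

(q_0, 111111111, Z)
  read 1, top Z: go to q_3, push AZ → (q_3, 11111111, AZ)
  read 1, top A: go to q_1, push AA → (q_1, 1111111, AAZ)
  read 1, top A: go to q_3, push ε → (q_3, 111111, AZ)
  read 1, top A: go to q_1, push AA → (q_1, 11111, AAZ)
  read 1, top A: go to q_3, push ε → (q_3, 1111, AZ)
  read 1, top A: go to q_1, push AA → (q_1, 111, AAZ)
  read 1, top A: go to q_3, push ε → (q_3, 11, AZ)
  read 1, top A: go to q_1, push AA → (q_1, 1, AAZ)
  read 1, top A: go to q_3, push ε → (q_3, ε, AZ)
All input consumed; M is in state q_3.

q_3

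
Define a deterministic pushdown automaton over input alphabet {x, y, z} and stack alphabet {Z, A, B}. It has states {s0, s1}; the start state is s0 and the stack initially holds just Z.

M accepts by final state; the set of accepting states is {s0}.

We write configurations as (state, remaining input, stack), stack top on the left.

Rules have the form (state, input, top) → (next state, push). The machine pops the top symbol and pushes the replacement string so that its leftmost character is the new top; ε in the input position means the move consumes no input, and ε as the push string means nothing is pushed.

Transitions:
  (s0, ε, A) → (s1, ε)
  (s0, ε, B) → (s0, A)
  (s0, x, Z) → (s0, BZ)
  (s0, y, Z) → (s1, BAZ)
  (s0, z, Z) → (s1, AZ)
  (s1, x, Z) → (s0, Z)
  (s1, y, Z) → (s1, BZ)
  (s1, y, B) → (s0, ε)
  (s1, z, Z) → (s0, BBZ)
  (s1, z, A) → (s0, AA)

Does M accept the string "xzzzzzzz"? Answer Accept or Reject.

(s0, xzzzzzzz, Z)
  read x, top Z: go to s0, push BZ → (s0, zzzzzzz, BZ)
  ε-move, top B: go to s0, push A → (s0, zzzzzzz, AZ)
  ε-move, top A: go to s1, push ε → (s1, zzzzzzz, Z)
  read z, top Z: go to s0, push BBZ → (s0, zzzzzz, BBZ)
  ε-move, top B: go to s0, push A → (s0, zzzzzz, ABZ)
  ε-move, top A: go to s1, push ε → (s1, zzzzzz, BZ)
No transition applies at (s1, zzzzzz, BZ); input not fully consumed.

Reject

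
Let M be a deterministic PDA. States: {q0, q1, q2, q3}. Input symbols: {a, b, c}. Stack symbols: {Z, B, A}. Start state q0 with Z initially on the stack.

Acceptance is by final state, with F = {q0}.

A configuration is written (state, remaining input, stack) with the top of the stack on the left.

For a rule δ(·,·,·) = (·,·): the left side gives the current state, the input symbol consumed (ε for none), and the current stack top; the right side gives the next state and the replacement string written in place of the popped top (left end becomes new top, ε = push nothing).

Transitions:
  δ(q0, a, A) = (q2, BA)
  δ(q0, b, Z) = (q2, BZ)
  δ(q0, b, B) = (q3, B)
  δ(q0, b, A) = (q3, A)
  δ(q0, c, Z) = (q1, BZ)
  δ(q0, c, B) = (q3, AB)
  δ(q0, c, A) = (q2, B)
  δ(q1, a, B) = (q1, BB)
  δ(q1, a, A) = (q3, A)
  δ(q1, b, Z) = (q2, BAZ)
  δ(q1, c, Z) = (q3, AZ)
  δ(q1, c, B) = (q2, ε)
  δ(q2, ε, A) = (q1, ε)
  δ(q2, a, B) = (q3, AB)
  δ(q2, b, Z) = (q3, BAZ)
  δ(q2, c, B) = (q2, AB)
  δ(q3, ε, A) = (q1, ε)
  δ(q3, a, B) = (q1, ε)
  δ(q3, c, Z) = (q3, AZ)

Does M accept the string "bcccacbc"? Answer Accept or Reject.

(q0, bcccacbc, Z)
  read b, top Z: go to q2, push BZ → (q2, cccacbc, BZ)
  read c, top B: go to q2, push AB → (q2, ccacbc, ABZ)
  ε-move, top A: go to q1, push ε → (q1, ccacbc, BZ)
  read c, top B: go to q2, push ε → (q2, cacbc, Z)
No transition applies at (q2, cacbc, Z); input not fully consumed.

Reject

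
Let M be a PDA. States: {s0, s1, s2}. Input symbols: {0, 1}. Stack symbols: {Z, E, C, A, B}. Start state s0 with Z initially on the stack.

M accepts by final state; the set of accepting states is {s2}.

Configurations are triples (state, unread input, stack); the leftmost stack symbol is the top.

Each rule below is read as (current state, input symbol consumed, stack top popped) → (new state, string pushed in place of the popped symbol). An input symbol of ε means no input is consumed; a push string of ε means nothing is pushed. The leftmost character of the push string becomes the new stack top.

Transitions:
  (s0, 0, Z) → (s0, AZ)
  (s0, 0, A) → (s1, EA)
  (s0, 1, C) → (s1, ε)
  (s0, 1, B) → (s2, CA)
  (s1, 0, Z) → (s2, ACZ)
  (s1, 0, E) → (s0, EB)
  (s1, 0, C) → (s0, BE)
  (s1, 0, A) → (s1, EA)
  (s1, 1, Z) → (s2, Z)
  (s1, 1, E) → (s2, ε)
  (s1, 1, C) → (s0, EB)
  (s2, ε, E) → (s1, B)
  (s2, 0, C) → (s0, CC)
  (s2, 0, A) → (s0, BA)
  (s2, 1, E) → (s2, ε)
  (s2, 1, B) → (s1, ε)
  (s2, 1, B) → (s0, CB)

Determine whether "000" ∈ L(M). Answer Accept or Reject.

No computation consumes all input and reaches a final state.

Reject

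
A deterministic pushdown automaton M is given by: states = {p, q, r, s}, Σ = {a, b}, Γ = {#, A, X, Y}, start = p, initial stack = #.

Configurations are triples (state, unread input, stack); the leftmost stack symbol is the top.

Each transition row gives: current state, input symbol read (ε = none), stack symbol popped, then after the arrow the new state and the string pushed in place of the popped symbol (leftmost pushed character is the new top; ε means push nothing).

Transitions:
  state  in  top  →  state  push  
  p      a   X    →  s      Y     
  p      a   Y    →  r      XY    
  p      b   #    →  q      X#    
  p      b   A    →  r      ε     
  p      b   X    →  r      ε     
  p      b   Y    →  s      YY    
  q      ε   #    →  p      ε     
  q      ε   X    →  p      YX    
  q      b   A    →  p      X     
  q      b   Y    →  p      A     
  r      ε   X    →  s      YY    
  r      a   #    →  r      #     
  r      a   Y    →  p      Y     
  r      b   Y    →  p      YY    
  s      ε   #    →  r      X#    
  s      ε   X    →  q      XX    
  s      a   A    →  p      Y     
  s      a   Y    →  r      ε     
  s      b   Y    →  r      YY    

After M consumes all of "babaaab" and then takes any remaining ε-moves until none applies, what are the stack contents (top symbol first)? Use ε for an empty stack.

(p, babaaab, #) ⊢ (q, abaaab, X#) ⊢ (p, abaaab, YX#) ⊢ (r, baaab, XYX#) ⊢ (s, baaab, YYYX#) ⊢ (r, aaab, YYYYX#) ⊢ (p, aab, YYYYX#) ⊢ (r, ab, XYYYYX#) ⊢ (s, ab, YYYYYYX#) ⊢ (r, b, YYYYYX#) ⊢ (p, ε, YYYYYYX#)
All input consumed in state p with stack YYYYYYX#.

YYYYYYX#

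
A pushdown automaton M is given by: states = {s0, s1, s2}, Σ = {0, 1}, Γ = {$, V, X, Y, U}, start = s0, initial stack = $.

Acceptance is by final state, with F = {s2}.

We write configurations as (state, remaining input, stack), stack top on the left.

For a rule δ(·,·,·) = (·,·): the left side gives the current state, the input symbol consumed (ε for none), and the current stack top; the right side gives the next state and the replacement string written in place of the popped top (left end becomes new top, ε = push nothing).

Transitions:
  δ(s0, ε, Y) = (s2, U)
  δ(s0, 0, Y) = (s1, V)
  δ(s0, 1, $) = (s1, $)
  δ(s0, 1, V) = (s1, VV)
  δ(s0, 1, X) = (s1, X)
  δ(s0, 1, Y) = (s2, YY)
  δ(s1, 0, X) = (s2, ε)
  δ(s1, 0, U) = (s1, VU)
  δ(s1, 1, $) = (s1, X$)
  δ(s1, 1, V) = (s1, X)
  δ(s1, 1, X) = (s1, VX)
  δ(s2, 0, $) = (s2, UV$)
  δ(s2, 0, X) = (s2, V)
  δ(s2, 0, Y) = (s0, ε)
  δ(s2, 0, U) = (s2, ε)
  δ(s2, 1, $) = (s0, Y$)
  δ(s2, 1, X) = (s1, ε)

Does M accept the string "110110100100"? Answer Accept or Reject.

Accept

One accepting computation: (s0, 110110100100, $) ⊢ (s1, 10110100100, $) ⊢ (s1, 0110100100, X$) ⊢ (s2, 110100100, $) ⊢ (s0, 10100100, Y$) ⊢ (s2, 0100100, YY$) ⊢ (s0, 100100, Y$) ⊢ (s2, 00100, YY$) ⊢ (s0, 0100, Y$) ⊢ (s1, 100, V$) ⊢ (s1, 00, X$) ⊢ (s2, 0, $) ⊢ (s2, ε, UV$)
All input consumed and state s2 ∈ F.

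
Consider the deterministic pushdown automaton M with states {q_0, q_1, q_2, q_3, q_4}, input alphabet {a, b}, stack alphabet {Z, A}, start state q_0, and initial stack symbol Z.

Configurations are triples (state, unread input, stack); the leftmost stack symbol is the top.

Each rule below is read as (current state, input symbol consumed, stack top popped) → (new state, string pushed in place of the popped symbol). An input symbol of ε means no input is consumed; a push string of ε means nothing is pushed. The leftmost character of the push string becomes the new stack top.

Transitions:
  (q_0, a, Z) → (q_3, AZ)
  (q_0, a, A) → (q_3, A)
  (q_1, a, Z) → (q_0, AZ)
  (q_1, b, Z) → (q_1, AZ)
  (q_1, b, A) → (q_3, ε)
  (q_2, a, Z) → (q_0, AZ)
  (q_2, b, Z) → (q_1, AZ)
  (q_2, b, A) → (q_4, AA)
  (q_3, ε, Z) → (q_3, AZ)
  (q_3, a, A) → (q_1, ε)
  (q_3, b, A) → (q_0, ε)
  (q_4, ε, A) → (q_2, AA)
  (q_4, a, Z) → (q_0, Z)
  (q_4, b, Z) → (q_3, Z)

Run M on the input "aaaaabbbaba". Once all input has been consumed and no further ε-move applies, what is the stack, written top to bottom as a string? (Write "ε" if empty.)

(q_0, aaaaabbbaba, Z)
  read a, top Z: go to q_3, push AZ → (q_3, aaaabbbaba, AZ)
  read a, top A: go to q_1, push ε → (q_1, aaabbbaba, Z)
  read a, top Z: go to q_0, push AZ → (q_0, aabbbaba, AZ)
  read a, top A: go to q_3, push A → (q_3, abbbaba, AZ)
  read a, top A: go to q_1, push ε → (q_1, bbbaba, Z)
  read b, top Z: go to q_1, push AZ → (q_1, bbaba, AZ)
  read b, top A: go to q_3, push ε → (q_3, baba, Z)
  ε-move, top Z: go to q_3, push AZ → (q_3, baba, AZ)
  read b, top A: go to q_0, push ε → (q_0, aba, Z)
  read a, top Z: go to q_3, push AZ → (q_3, ba, AZ)
  read b, top A: go to q_0, push ε → (q_0, a, Z)
  read a, top Z: go to q_3, push AZ → (q_3, ε, AZ)
All input consumed in state q_3 with stack AZ.

AZ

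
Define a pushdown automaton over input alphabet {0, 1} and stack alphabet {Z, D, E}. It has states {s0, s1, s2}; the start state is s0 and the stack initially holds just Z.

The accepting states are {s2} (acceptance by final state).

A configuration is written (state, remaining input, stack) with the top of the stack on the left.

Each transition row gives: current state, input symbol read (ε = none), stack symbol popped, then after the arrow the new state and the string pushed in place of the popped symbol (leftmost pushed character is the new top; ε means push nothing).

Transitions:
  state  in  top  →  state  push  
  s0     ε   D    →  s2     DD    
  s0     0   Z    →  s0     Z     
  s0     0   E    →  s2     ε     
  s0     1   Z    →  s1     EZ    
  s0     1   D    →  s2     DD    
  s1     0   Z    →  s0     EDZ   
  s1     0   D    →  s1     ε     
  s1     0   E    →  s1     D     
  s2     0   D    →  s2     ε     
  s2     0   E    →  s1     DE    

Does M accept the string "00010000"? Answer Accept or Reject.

One accepting computation: (s0, 00010000, Z) ⊢ (s0, 0010000, Z) ⊢ (s0, 010000, Z) ⊢ (s0, 10000, Z) ⊢ (s1, 0000, EZ) ⊢ (s1, 000, DZ) ⊢ (s1, 00, Z) ⊢ (s0, 0, EDZ) ⊢ (s2, ε, DZ)
All input consumed and state s2 ∈ F.

Accept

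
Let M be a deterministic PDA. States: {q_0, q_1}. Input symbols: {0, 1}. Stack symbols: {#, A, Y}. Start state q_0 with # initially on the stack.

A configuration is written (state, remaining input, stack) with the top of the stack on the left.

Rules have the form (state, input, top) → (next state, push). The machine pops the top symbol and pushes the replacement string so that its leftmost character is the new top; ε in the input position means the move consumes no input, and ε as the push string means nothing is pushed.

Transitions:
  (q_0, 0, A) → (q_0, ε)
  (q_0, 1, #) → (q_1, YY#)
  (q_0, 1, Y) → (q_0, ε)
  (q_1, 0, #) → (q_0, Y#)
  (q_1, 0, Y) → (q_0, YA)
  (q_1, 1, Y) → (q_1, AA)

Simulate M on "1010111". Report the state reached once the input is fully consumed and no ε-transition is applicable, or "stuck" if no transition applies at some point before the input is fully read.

q_1

(q_0, 1010111, #)
  read 1, top #: go to q_1, push YY# → (q_1, 010111, YY#)
  read 0, top Y: go to q_0, push YA → (q_0, 10111, YAY#)
  read 1, top Y: go to q_0, push ε → (q_0, 0111, AY#)
  read 0, top A: go to q_0, push ε → (q_0, 111, Y#)
  read 1, top Y: go to q_0, push ε → (q_0, 11, #)
  read 1, top #: go to q_1, push YY# → (q_1, 1, YY#)
  read 1, top Y: go to q_1, push AA → (q_1, ε, AAY#)
All input consumed; M is in state q_1.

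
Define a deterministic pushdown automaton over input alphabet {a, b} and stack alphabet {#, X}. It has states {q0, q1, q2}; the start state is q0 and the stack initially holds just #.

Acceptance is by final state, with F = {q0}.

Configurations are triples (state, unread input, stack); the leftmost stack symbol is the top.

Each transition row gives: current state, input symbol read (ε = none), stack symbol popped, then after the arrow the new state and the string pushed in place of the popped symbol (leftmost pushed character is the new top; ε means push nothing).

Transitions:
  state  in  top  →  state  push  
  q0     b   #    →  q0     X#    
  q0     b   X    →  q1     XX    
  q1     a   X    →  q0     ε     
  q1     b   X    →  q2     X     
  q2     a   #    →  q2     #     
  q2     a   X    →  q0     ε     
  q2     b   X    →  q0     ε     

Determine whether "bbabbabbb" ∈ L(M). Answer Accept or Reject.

(q0, bbabbabbb, #)
  read b, top #: go to q0, push X# → (q0, babbabbb, X#)
  read b, top X: go to q1, push XX → (q1, abbabbb, XX#)
  read a, top X: go to q0, push ε → (q0, bbabbb, X#)
  read b, top X: go to q1, push XX → (q1, babbb, XX#)
  read b, top X: go to q2, push X → (q2, abbb, XX#)
  read a, top X: go to q0, push ε → (q0, bbb, X#)
  read b, top X: go to q1, push XX → (q1, bb, XX#)
  read b, top X: go to q2, push X → (q2, b, XX#)
  read b, top X: go to q0, push ε → (q0, ε, X#)
All input consumed; state q0 ∈ F.

Accept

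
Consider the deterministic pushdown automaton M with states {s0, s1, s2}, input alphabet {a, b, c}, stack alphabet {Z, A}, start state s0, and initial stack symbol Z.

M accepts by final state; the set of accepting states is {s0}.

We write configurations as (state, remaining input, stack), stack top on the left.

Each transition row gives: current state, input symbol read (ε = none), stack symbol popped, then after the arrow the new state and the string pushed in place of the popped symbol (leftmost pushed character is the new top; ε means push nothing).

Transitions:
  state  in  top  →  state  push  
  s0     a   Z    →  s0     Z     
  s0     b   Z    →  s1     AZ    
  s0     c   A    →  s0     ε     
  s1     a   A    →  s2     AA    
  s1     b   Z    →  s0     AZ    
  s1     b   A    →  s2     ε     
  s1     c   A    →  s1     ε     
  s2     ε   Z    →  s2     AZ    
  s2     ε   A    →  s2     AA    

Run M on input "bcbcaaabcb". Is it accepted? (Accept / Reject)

Accept

(s0, bcbcaaabcb, Z)
  read b, top Z: go to s1, push AZ → (s1, cbcaaabcb, AZ)
  read c, top A: go to s1, push ε → (s1, bcaaabcb, Z)
  read b, top Z: go to s0, push AZ → (s0, caaabcb, AZ)
  read c, top A: go to s0, push ε → (s0, aaabcb, Z)
  read a, top Z: go to s0, push Z → (s0, aabcb, Z)
  read a, top Z: go to s0, push Z → (s0, abcb, Z)
  read a, top Z: go to s0, push Z → (s0, bcb, Z)
  read b, top Z: go to s1, push AZ → (s1, cb, AZ)
  read c, top A: go to s1, push ε → (s1, b, Z)
  read b, top Z: go to s0, push AZ → (s0, ε, AZ)
All input consumed; state s0 ∈ F.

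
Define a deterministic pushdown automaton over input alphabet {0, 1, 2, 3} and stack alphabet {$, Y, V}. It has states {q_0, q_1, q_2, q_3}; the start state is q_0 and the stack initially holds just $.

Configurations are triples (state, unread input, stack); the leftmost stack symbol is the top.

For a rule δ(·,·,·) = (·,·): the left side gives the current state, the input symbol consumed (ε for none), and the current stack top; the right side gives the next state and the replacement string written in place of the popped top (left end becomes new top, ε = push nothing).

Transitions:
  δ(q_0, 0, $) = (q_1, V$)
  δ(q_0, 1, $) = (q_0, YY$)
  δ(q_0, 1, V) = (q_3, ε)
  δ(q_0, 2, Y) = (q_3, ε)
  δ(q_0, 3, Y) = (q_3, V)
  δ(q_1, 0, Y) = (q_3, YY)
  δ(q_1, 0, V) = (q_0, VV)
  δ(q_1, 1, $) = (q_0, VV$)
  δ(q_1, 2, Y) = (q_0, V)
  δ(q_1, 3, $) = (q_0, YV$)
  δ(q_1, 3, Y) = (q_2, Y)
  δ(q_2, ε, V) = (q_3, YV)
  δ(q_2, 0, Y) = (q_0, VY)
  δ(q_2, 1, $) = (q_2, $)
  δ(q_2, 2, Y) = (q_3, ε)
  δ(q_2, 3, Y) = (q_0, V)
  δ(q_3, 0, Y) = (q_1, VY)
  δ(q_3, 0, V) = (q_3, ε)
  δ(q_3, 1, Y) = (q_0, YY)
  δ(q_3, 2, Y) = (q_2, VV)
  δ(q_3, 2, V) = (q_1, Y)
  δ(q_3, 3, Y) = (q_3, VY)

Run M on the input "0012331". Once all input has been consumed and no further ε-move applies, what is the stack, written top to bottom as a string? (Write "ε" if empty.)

(q_0, 0012331, $) ⊢ (q_1, 012331, V$) ⊢ (q_0, 12331, VV$) ⊢ (q_3, 2331, V$) ⊢ (q_1, 331, Y$) ⊢ (q_2, 31, Y$) ⊢ (q_0, 1, V$) ⊢ (q_3, ε, $)
All input consumed in state q_3 with stack $.

$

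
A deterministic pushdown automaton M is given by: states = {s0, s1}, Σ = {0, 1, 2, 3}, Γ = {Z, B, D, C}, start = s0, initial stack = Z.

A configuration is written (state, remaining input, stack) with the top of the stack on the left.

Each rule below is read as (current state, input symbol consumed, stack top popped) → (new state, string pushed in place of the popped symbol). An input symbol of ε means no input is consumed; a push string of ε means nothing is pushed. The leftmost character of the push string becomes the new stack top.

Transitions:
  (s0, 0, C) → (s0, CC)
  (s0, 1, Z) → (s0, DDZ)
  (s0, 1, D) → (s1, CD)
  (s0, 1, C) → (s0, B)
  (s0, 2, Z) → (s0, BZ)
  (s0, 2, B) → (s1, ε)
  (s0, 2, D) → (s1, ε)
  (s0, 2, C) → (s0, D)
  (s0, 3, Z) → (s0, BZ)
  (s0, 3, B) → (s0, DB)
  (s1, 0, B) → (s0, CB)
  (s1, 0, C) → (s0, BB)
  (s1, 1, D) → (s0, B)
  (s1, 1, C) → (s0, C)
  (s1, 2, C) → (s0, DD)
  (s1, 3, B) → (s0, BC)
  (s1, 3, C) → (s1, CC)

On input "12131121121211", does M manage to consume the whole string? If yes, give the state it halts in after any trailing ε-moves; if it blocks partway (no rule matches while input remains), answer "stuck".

(s0, 12131121121211, Z)
  read 1, top Z: go to s0, push DDZ → (s0, 2131121121211, DDZ)
  read 2, top D: go to s1, push ε → (s1, 131121121211, DZ)
  read 1, top D: go to s0, push B → (s0, 31121121211, BZ)
  read 3, top B: go to s0, push DB → (s0, 1121121211, DBZ)
  read 1, top D: go to s1, push CD → (s1, 121121211, CDBZ)
  read 1, top C: go to s0, push C → (s0, 21121211, CDBZ)
  read 2, top C: go to s0, push D → (s0, 1121211, DDBZ)
  read 1, top D: go to s1, push CD → (s1, 121211, CDDBZ)
  read 1, top C: go to s0, push C → (s0, 21211, CDDBZ)
  read 2, top C: go to s0, push D → (s0, 1211, DDDBZ)
  read 1, top D: go to s1, push CD → (s1, 211, CDDDBZ)
  read 2, top C: go to s0, push DD → (s0, 11, DDDDDBZ)
  read 1, top D: go to s1, push CD → (s1, 1, CDDDDDBZ)
  read 1, top C: go to s0, push C → (s0, ε, CDDDDDBZ)
All input consumed; M is in state s0.

s0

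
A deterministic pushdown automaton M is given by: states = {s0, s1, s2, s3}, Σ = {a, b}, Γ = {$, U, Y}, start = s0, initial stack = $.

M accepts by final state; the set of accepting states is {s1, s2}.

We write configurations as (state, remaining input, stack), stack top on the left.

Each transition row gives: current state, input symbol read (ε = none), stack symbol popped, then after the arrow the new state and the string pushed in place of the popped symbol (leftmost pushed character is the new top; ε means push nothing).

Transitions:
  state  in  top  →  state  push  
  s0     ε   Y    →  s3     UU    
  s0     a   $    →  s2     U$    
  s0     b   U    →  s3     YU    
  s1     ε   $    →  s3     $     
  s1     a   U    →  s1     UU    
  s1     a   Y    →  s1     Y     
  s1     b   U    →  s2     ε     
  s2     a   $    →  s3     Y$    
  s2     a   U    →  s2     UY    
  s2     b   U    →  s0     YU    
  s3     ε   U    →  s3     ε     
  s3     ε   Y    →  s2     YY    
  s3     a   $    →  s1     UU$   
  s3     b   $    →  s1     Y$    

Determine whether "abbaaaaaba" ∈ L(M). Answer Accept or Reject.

Reject

(s0, abbaaaaaba, $)
  read a, top $: go to s2, push U$ → (s2, bbaaaaaba, U$)
  read b, top U: go to s0, push YU → (s0, baaaaaba, YU$)
  ε-move, top Y: go to s3, push UU → (s3, baaaaaba, UUU$)
  ε-move, top U: go to s3, push ε → (s3, baaaaaba, UU$)
  ε-move, top U: go to s3, push ε → (s3, baaaaaba, U$)
  ε-move, top U: go to s3, push ε → (s3, baaaaaba, $)
  read b, top $: go to s1, push Y$ → (s1, aaaaaba, Y$)
  read a, top Y: go to s1, push Y → (s1, aaaaba, Y$)
  read a, top Y: go to s1, push Y → (s1, aaaba, Y$)
  read a, top Y: go to s1, push Y → (s1, aaba, Y$)
  read a, top Y: go to s1, push Y → (s1, aba, Y$)
  read a, top Y: go to s1, push Y → (s1, ba, Y$)
No transition applies at (s1, ba, Y$); input not fully consumed.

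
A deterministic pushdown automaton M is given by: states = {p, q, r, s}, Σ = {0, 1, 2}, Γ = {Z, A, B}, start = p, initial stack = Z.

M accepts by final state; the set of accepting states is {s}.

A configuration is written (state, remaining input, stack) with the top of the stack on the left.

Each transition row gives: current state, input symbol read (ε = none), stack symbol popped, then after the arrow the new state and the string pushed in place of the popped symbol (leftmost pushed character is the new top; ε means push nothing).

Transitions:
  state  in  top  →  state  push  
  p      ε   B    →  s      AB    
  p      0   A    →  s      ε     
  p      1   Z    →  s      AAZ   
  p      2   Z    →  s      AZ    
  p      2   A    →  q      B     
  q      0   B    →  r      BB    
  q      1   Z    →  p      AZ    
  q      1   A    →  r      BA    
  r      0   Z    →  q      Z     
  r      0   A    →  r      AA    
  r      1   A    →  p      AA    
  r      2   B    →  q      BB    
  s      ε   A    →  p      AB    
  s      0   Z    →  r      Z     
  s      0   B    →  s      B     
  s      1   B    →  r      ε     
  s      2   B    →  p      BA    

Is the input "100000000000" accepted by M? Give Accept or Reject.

(p, 100000000000, Z) ⊢ (s, 00000000000, AAZ) ⊢ (p, 00000000000, ABAZ) ⊢ (s, 0000000000, BAZ) ⊢ (s, 000000000, BAZ) ⊢ (s, 00000000, BAZ) ⊢ (s, 0000000, BAZ) ⊢ (s, 000000, BAZ) ⊢ (s, 00000, BAZ) ⊢ (s, 0000, BAZ) ⊢ (s, 000, BAZ) ⊢ (s, 00, BAZ) ⊢ (s, 0, BAZ) ⊢ (s, ε, BAZ)
All input consumed; state s ∈ F.

Accept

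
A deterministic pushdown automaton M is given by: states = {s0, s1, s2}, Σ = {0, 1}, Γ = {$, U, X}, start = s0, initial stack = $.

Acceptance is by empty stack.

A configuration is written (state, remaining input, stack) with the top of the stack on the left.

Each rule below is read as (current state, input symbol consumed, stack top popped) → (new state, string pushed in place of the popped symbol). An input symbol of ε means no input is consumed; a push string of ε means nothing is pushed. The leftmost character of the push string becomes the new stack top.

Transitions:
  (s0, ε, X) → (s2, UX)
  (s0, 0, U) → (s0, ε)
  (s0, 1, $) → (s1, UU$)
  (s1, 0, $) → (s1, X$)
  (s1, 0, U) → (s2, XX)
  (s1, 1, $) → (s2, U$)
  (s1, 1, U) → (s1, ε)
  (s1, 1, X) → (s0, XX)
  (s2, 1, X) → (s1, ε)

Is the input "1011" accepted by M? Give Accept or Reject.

(s0, 1011, $)
  read 1, top $: go to s1, push UU$ → (s1, 011, UU$)
  read 0, top U: go to s2, push XX → (s2, 11, XXU$)
  read 1, top X: go to s1, push ε → (s1, 1, XU$)
  read 1, top X: go to s0, push XX → (s0, ε, XXU$)
  ε-move, top X: go to s2, push UX → (s2, ε, UXXU$)
All input consumed; stack is UXXU$, not empty, and no further ε-move applies.

Reject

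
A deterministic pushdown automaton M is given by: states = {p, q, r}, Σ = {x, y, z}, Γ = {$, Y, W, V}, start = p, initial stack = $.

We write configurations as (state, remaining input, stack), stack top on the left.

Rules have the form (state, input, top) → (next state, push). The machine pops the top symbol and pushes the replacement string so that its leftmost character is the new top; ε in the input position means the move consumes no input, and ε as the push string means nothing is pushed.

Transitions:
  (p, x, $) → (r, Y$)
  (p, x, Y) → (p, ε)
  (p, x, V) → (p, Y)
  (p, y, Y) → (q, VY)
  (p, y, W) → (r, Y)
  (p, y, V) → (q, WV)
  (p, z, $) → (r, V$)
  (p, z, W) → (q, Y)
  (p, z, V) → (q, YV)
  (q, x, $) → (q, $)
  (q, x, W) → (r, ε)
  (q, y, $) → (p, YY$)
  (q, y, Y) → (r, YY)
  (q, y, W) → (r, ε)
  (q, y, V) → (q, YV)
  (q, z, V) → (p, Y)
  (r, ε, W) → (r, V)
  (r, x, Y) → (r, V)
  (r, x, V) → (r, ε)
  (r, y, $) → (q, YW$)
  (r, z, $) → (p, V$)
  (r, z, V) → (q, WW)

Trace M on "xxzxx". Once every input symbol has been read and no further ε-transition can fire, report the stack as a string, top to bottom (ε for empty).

(p, xxzxx, $)
  read x, top $: go to r, push Y$ → (r, xzxx, Y$)
  read x, top Y: go to r, push V → (r, zxx, V$)
  read z, top V: go to q, push WW → (q, xx, WW$)
  read x, top W: go to r, push ε → (r, x, W$)
  ε-move, top W: go to r, push V → (r, x, V$)
  read x, top V: go to r, push ε → (r, ε, $)
All input consumed in state r with stack $.

$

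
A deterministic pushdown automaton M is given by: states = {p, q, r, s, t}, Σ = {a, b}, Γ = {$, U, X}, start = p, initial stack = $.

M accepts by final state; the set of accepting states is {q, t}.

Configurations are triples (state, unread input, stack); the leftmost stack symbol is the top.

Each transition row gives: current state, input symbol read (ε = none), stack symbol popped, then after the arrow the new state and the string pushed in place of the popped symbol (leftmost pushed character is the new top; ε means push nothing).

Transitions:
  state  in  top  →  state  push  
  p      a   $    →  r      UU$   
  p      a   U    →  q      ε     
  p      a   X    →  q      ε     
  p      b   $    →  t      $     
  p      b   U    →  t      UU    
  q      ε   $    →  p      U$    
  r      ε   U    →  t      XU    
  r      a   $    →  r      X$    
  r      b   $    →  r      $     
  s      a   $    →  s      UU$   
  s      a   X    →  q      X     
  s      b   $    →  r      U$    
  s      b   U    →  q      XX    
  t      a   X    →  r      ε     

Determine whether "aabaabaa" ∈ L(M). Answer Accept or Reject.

Reject

(p, aabaabaa, $)
  read a, top $: go to r, push UU$ → (r, abaabaa, UU$)
  ε-move, top U: go to t, push XU → (t, abaabaa, XUU$)
  read a, top X: go to r, push ε → (r, baabaa, UU$)
  ε-move, top U: go to t, push XU → (t, baabaa, XUU$)
No transition applies at (t, baabaa, XUU$); input not fully consumed.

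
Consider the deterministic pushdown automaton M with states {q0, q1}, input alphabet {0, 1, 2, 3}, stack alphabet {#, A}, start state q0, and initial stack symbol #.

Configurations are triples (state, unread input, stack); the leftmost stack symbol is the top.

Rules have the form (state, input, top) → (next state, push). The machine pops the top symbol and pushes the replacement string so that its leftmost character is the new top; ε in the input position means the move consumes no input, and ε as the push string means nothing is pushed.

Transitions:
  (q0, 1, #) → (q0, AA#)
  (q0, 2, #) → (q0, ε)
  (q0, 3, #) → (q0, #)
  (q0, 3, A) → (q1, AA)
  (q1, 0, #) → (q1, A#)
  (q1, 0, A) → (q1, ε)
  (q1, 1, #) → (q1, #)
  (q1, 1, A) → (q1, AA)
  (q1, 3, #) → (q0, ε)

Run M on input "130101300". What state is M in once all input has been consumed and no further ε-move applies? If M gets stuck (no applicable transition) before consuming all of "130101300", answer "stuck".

stuck

(q0, 130101300, #)
  read 1, top #: go to q0, push AA# → (q0, 30101300, AA#)
  read 3, top A: go to q1, push AA → (q1, 0101300, AAA#)
  read 0, top A: go to q1, push ε → (q1, 101300, AA#)
  read 1, top A: go to q1, push AA → (q1, 01300, AAA#)
  read 0, top A: go to q1, push ε → (q1, 1300, AA#)
  read 1, top A: go to q1, push AA → (q1, 300, AAA#)
No transition for (q1, 3, top A); M blocks with input 300 remaining.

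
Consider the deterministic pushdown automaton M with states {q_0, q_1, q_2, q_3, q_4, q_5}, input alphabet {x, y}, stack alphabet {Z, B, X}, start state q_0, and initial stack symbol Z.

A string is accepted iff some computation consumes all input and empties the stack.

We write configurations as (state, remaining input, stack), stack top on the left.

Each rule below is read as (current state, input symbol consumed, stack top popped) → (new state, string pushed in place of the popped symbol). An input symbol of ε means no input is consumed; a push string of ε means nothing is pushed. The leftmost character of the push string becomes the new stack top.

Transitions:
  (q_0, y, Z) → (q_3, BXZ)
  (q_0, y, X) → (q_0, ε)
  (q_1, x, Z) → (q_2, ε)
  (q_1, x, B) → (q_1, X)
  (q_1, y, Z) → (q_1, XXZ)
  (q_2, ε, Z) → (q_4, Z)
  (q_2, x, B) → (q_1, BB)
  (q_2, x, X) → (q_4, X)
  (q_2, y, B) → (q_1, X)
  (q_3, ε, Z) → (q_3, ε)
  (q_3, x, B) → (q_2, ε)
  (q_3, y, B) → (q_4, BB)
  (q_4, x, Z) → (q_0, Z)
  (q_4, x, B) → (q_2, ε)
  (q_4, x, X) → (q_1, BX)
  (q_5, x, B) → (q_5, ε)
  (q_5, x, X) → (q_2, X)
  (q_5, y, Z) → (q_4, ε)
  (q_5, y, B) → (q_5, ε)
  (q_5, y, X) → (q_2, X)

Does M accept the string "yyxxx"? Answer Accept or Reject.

(q_0, yyxxx, Z) ⊢ (q_3, yxxx, BXZ) ⊢ (q_4, xxx, BBXZ) ⊢ (q_2, xx, BXZ) ⊢ (q_1, x, BBXZ) ⊢ (q_1, ε, XBXZ)
All input consumed; stack is XBXZ, not empty, and no further ε-move applies.

Reject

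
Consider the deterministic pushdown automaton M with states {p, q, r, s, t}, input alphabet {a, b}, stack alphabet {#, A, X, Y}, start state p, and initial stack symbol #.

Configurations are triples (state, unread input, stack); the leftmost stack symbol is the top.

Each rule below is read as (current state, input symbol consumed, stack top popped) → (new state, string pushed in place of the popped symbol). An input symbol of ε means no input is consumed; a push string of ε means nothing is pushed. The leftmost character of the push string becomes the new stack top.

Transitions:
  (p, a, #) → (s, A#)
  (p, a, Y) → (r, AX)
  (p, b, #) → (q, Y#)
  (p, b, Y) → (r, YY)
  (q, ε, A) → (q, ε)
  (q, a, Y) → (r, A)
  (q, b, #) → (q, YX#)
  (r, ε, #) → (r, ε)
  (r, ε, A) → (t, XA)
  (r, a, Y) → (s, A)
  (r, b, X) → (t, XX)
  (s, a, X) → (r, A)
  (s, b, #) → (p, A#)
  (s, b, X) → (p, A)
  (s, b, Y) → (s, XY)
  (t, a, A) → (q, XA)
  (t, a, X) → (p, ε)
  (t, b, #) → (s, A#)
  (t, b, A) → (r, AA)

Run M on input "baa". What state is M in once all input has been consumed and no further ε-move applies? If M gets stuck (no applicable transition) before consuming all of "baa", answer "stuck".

p

(p, baa, #)
  read b, top #: go to q, push Y# → (q, aa, Y#)
  read a, top Y: go to r, push A → (r, a, A#)
  ε-move, top A: go to t, push XA → (t, a, XA#)
  read a, top X: go to p, push ε → (p, ε, A#)
All input consumed; M is in state p.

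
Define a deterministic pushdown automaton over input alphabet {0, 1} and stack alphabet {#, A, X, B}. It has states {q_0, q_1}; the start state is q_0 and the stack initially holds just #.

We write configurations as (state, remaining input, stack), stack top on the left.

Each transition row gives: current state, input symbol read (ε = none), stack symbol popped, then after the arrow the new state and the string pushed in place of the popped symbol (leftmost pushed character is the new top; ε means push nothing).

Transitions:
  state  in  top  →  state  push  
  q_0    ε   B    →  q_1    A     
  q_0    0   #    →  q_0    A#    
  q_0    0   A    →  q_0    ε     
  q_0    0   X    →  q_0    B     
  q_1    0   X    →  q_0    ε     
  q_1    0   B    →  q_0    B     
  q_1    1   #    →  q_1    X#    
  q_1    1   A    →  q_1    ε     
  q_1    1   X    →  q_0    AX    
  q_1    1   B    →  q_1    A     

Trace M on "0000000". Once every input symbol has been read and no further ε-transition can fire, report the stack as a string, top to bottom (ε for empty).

(q_0, 0000000, #)
  read 0, top #: go to q_0, push A# → (q_0, 000000, A#)
  read 0, top A: go to q_0, push ε → (q_0, 00000, #)
  read 0, top #: go to q_0, push A# → (q_0, 0000, A#)
  read 0, top A: go to q_0, push ε → (q_0, 000, #)
  read 0, top #: go to q_0, push A# → (q_0, 00, A#)
  read 0, top A: go to q_0, push ε → (q_0, 0, #)
  read 0, top #: go to q_0, push A# → (q_0, ε, A#)
All input consumed in state q_0 with stack A#.

A#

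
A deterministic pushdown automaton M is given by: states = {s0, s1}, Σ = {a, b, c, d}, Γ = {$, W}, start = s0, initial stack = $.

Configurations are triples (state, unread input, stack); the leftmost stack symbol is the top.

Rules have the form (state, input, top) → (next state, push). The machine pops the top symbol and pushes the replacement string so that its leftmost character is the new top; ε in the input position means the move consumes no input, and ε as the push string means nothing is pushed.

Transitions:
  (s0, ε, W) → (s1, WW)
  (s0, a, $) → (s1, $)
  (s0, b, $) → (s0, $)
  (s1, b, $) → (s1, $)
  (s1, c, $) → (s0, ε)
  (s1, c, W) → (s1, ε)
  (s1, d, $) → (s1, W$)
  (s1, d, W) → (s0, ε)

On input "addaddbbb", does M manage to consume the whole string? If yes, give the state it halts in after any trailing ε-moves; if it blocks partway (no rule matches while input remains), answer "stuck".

(s0, addaddbbb, $)
  read a, top $: go to s1, push $ → (s1, ddaddbbb, $)
  read d, top $: go to s1, push W$ → (s1, daddbbb, W$)
  read d, top W: go to s0, push ε → (s0, addbbb, $)
  read a, top $: go to s1, push $ → (s1, ddbbb, $)
  read d, top $: go to s1, push W$ → (s1, dbbb, W$)
  read d, top W: go to s0, push ε → (s0, bbb, $)
  read b, top $: go to s0, push $ → (s0, bb, $)
  read b, top $: go to s0, push $ → (s0, b, $)
  read b, top $: go to s0, push $ → (s0, ε, $)
All input consumed; M is in state s0.

s0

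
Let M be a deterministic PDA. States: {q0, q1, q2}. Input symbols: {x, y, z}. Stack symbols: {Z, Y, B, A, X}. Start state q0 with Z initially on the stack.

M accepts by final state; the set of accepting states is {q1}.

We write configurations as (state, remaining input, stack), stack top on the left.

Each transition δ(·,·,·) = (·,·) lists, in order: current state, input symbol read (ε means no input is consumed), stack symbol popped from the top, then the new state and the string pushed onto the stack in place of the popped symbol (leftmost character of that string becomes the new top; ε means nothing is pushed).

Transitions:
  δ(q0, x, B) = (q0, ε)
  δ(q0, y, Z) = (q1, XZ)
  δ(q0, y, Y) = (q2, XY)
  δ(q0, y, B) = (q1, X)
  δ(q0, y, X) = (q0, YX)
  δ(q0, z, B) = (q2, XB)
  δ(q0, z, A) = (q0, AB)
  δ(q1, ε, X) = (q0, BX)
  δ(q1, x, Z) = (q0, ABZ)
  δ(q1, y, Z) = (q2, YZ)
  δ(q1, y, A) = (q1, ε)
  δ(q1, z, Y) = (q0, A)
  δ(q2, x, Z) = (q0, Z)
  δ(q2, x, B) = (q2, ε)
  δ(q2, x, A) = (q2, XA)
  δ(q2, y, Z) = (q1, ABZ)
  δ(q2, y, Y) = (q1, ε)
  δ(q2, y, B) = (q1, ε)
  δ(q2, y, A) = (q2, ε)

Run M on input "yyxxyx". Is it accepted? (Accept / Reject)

(q0, yyxxyx, Z)
  read y, top Z: go to q1, push XZ → (q1, yxxyx, XZ)
  ε-move, top X: go to q0, push BX → (q0, yxxyx, BXZ)
  read y, top B: go to q1, push X → (q1, xxyx, XXZ)
  ε-move, top X: go to q0, push BX → (q0, xxyx, BXXZ)
  read x, top B: go to q0, push ε → (q0, xyx, XXZ)
No transition applies at (q0, xyx, XXZ); input not fully consumed.

Reject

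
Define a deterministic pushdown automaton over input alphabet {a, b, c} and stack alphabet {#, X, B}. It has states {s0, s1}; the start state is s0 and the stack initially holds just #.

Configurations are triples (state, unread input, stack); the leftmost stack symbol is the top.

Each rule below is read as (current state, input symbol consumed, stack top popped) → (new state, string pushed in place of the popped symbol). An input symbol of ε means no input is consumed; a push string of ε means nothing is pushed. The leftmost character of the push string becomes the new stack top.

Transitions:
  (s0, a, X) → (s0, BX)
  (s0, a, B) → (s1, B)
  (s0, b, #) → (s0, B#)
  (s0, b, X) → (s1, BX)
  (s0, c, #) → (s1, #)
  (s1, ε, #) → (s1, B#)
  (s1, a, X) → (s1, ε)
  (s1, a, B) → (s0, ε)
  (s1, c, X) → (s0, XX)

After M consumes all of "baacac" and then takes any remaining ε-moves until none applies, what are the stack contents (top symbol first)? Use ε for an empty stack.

B#

(s0, baacac, #)
  read b, top #: go to s0, push B# → (s0, aacac, B#)
  read a, top B: go to s1, push B → (s1, acac, B#)
  read a, top B: go to s0, push ε → (s0, cac, #)
  read c, top #: go to s1, push # → (s1, ac, #)
  ε-move, top #: go to s1, push B# → (s1, ac, B#)
  read a, top B: go to s0, push ε → (s0, c, #)
  read c, top #: go to s1, push # → (s1, ε, #)
  ε-move, top #: go to s1, push B# → (s1, ε, B#)
All input consumed in state s1 with stack B#.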